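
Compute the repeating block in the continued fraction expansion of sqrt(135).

Write x_i = (sqrt(135) + m_i)/d_i with (m_0, d_0) = (0, 1). a_0 = floor(sqrt(135)) = 11, since 11^2 = 121 <= 135 < 144 = 12^2.
Iterate m_{i+1} = d_i*a_i - m_i, d_{i+1} = (135 - m_{i+1}^2)/d_i, a_{i+1} = floor((a_0 + m_{i+1})/d_{i+1}):
  m_1 = 1*11 - 0 = 11, d_1 = (135 - 11^2)/1 = 14/1 = 14, a_1 = floor((11 + 11)/14) = 1.
  m_2 = 14*1 - 11 = 3, d_2 = (135 - 3^2)/14 = 126/14 = 9, a_2 = floor((11 + 3)/9) = 1.
  m_3 = 9*1 - 3 = 6, d_3 = (135 - 6^2)/9 = 99/9 = 11, a_3 = floor((11 + 6)/11) = 1.
  m_4 = 11*1 - 6 = 5, d_4 = (135 - 5^2)/11 = 110/11 = 10, a_4 = floor((11 + 5)/10) = 1.
  m_5 = 10*1 - 5 = 5, d_5 = (135 - 5^2)/10 = 110/10 = 11, a_5 = floor((11 + 5)/11) = 1.
  m_6 = 11*1 - 5 = 6, d_6 = (135 - 6^2)/11 = 99/11 = 9, a_6 = floor((11 + 6)/9) = 1.
  m_7 = 9*1 - 6 = 3, d_7 = (135 - 3^2)/9 = 126/9 = 14, a_7 = floor((11 + 3)/14) = 1.
  m_8 = 14*1 - 3 = 11, d_8 = (135 - 11^2)/14 = 14/14 = 1, a_8 = floor((11 + 11)/1) = 22.
  m_9 = 1*22 - 11 = 11, d_9 = (135 - 11^2)/1 = 14/1 = 14: (m_9, d_9) = (m_1, d_1) = (11, 14), so from here the quotients repeat a_1, ..., a_8; the period length is 8.
Hence the expansion of sqrt(135) is a_0 = 11 followed by the repeating block 1, 1, 1, 1, 1, 1, 1, 22 (period 8).

[11; (1, 1, 1, 1, 1, 1, 1, 22)]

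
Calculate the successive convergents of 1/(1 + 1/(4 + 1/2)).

Using the convergent recurrence p_i = a_i*p_{i-1} + p_{i-2}, q_i = a_i*q_{i-1} + q_{i-2} with p_{-2}=0, p_{-1}=1, q_{-2}=1, q_{-1}=0:
  i=0: a_0=0, p_0 = 0*1 + 0 = 0, q_0 = 0*0 + 1 = 1.
  i=1: a_1=1, p_1 = 1*0 + 1 = 1, q_1 = 1*1 + 0 = 1.
  i=2: a_2=4, p_2 = 4*1 + 0 = 4, q_2 = 4*1 + 1 = 5.
  i=3: a_3=2, p_3 = 2*4 + 1 = 9, q_3 = 2*5 + 1 = 11.

0/1, 1/1, 4/5, 9/11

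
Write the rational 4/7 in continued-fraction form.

[0; 1, 1, 3]

Run the Euclidean algorithm on 4 and 7; the successive quotients are the partial quotients a_0, a_1, ... (each step inverts the fractional part left over by the previous one):
  4 = 0*7 + 4, so a_0 = 0.
  7 = 1*4 + 3, so a_1 = 1.
  4 = 1*3 + 1, so a_2 = 1.
  3 = 3*1 + 0, so a_3 = 3.
The remainder reaches 0 after 4 divisions, so the expansion has 4 partial quotients, read off in order.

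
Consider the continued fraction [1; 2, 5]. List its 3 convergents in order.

Using the convergent recurrence p_i = a_i*p_{i-1} + p_{i-2}, q_i = a_i*q_{i-1} + q_{i-2} with p_{-2}=0, p_{-1}=1, q_{-2}=1, q_{-1}=0:
  i=0: a_0=1, p_0 = 1*1 + 0 = 1, q_0 = 1*0 + 1 = 1.
  i=1: a_1=2, p_1 = 2*1 + 1 = 3, q_1 = 2*1 + 0 = 2.
  i=2: a_2=5, p_2 = 5*3 + 1 = 16, q_2 = 5*2 + 1 = 11.

1/1, 3/2, 16/11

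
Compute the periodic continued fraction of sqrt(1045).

Write x_i = (sqrt(1045) + m_i)/d_i with (m_0, d_0) = (0, 1). a_0 = floor(sqrt(1045)) = 32, since 32^2 = 1024 <= 1045 < 1089 = 33^2.
Iterate m_{i+1} = d_i*a_i - m_i, d_{i+1} = (1045 - m_{i+1}^2)/d_i, a_{i+1} = floor((a_0 + m_{i+1})/d_{i+1}):
  m_1 = 1*32 - 0 = 32, d_1 = (1045 - 32^2)/1 = 21/1 = 21, a_1 = floor((32 + 32)/21) = 3.
  m_2 = 21*3 - 32 = 31, d_2 = (1045 - 31^2)/21 = 84/21 = 4, a_2 = floor((32 + 31)/4) = 15.
  m_3 = 4*15 - 31 = 29, d_3 = (1045 - 29^2)/4 = 204/4 = 51, a_3 = floor((32 + 29)/51) = 1.
  m_4 = 51*1 - 29 = 22, d_4 = (1045 - 22^2)/51 = 561/51 = 11, a_4 = floor((32 + 22)/11) = 4.
  m_5 = 11*4 - 22 = 22, d_5 = (1045 - 22^2)/11 = 561/11 = 51, a_5 = floor((32 + 22)/51) = 1.
  m_6 = 51*1 - 22 = 29, d_6 = (1045 - 29^2)/51 = 204/51 = 4, a_6 = floor((32 + 29)/4) = 15.
  m_7 = 4*15 - 29 = 31, d_7 = (1045 - 31^2)/4 = 84/4 = 21, a_7 = floor((32 + 31)/21) = 3.
  m_8 = 21*3 - 31 = 32, d_8 = (1045 - 32^2)/21 = 21/21 = 1, a_8 = floor((32 + 32)/1) = 64.
  m_9 = 1*64 - 32 = 32, d_9 = (1045 - 32^2)/1 = 21/1 = 21: (m_9, d_9) = (m_1, d_1) = (32, 21), so from here the quotients repeat a_1, ..., a_8; the period length is 8.
Hence the expansion of sqrt(1045) is a_0 = 32 followed by the repeating block 3, 15, 1, 4, 1, 15, 3, 64 (period 8).

[32; (3, 15, 1, 4, 1, 15, 3, 64)]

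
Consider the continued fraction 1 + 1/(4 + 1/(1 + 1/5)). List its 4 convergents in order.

Using the convergent recurrence p_i = a_i*p_{i-1} + p_{i-2}, q_i = a_i*q_{i-1} + q_{i-2} with p_{-2}=0, p_{-1}=1, q_{-2}=1, q_{-1}=0:
  i=0: a_0=1, p_0 = 1*1 + 0 = 1, q_0 = 1*0 + 1 = 1.
  i=1: a_1=4, p_1 = 4*1 + 1 = 5, q_1 = 4*1 + 0 = 4.
  i=2: a_2=1, p_2 = 1*5 + 1 = 6, q_2 = 1*4 + 1 = 5.
  i=3: a_3=5, p_3 = 5*6 + 5 = 35, q_3 = 5*5 + 4 = 29.

1/1, 5/4, 6/5, 35/29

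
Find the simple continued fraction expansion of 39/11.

Run the Euclidean algorithm on 39 and 11; the successive quotients are the partial quotients a_0, a_1, ... (each step inverts the fractional part left over by the previous one):
  39 = 3*11 + 6, so a_0 = 3.
  11 = 1*6 + 5, so a_1 = 1.
  6 = 1*5 + 1, so a_2 = 1.
  5 = 5*1 + 0, so a_3 = 5.
The remainder reaches 0 after 4 divisions, so the expansion has 4 partial quotients, read off in order.

[3; 1, 1, 5]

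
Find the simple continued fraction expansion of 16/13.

[1; 4, 3]

Run the Euclidean algorithm on 16 and 13; the successive quotients are the partial quotients a_0, a_1, ... (each step inverts the fractional part left over by the previous one):
  16 = 1*13 + 3, so a_0 = 1.
  13 = 4*3 + 1, so a_1 = 4.
  3 = 3*1 + 0, so a_2 = 3.
The remainder reaches 0 after 3 divisions, so the expansion has 3 partial quotients, read off in order.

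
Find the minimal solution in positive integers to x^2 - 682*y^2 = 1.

First expand sqrt(682) as a continued fraction. With x_i = (sqrt(682) + m_i)/d_i and (m_0, d_0) = (0, 1): a_0 = floor(sqrt(682)) = 26, since 26^2 = 676 <= 682 < 729 = 27^2.
Iterate m_{i+1} = d_i*a_i - m_i, d_{i+1} = (682 - m_{i+1}^2)/d_i, a_{i+1} = floor((a_0 + m_{i+1})/d_{i+1}):
  m_1 = 1*26 - 0 = 26, d_1 = (682 - 26^2)/1 = 6/1 = 6, a_1 = floor((26 + 26)/6) = 8.
  m_2 = 6*8 - 26 = 22, d_2 = (682 - 22^2)/6 = 198/6 = 33, a_2 = floor((26 + 22)/33) = 1.
  m_3 = 33*1 - 22 = 11, d_3 = (682 - 11^2)/33 = 561/33 = 17, a_3 = floor((26 + 11)/17) = 2.
  m_4 = 17*2 - 11 = 23, d_4 = (682 - 23^2)/17 = 153/17 = 9, a_4 = floor((26 + 23)/9) = 5.
  m_5 = 9*5 - 23 = 22, d_5 = (682 - 22^2)/9 = 198/9 = 22, a_5 = floor((26 + 22)/22) = 2.
  m_6 = 22*2 - 22 = 22, d_6 = (682 - 22^2)/22 = 198/22 = 9, a_6 = floor((26 + 22)/9) = 5.
  m_7 = 9*5 - 22 = 23, d_7 = (682 - 23^2)/9 = 153/9 = 17, a_7 = floor((26 + 23)/17) = 2.
  m_8 = 17*2 - 23 = 11, d_8 = (682 - 11^2)/17 = 561/17 = 33, a_8 = floor((26 + 11)/33) = 1.
  m_9 = 33*1 - 11 = 22, d_9 = (682 - 22^2)/33 = 198/33 = 6, a_9 = floor((26 + 22)/6) = 8.
  m_10 = 6*8 - 22 = 26, d_10 = (682 - 26^2)/6 = 6/6 = 1, a_10 = floor((26 + 26)/1) = 52.
  m_11 = 1*52 - 26 = 26, d_11 = (682 - 26^2)/1 = 6/1 = 6: (m_11, d_11) = (m_1, d_1) = (26, 6), so from here the quotients repeat a_1, ..., a_10; the period length is 10.
So sqrt(682) = [26; (8, 1, 2, 5, 2, 5, 2, 1, 8, 52)] with period length k = 10.
k is even, so the fundamental solution of x^2 - 682y^2 = 1 is (p_{k-1}, q_{k-1}) = (p_9, q_9); compute convergents through index 9.
Convergents (p_i = a_i*p_{i-1} + p_{i-2}, q_i = a_i*q_{i-1} + q_{i-2} with p_{-2}=0, p_{-1}=1, q_{-2}=1, q_{-1}=0):
  i=0: a_0=26, p_0 = 26*1 + 0 = 26, q_0 = 26*0 + 1 = 1.
  i=1: a_1=8, p_1 = 8*26 + 1 = 209, q_1 = 8*1 + 0 = 8.
  i=2: a_2=1, p_2 = 1*209 + 26 = 235, q_2 = 1*8 + 1 = 9.
  i=3: a_3=2, p_3 = 2*235 + 209 = 679, q_3 = 2*9 + 8 = 26.
  i=4: a_4=5, p_4 = 5*679 + 235 = 3630, q_4 = 5*26 + 9 = 139.
  i=5: a_5=2, p_5 = 2*3630 + 679 = 7939, q_5 = 2*139 + 26 = 304.
  i=6: a_6=5, p_6 = 5*7939 + 3630 = 43325, q_6 = 5*304 + 139 = 1659.
  i=7: a_7=2, p_7 = 2*43325 + 7939 = 94589, q_7 = 2*1659 + 304 = 3622.
  i=8: a_8=1, p_8 = 1*94589 + 43325 = 137914, q_8 = 1*3622 + 1659 = 5281.
  i=9: a_9=8, p_9 = 8*137914 + 94589 = 1197901, q_9 = 8*5281 + 3622 = 45870.
Check: 1197901^2 - 682*45870^2 = 1434966805801 - 1434966805800 = 1, so (x, y) = (1197901, 45870) solves the equation, and by the theorem it is the least positive solution.

(x, y) = (1197901, 45870)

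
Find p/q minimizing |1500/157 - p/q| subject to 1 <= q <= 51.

Expand x = 1500/157 as a continued fraction with the Euclidean algorithm:
  1500 = 9*157 + 87, so a_0 = 9.
  157 = 1*87 + 70, so a_1 = 1.
  87 = 1*70 + 17, so a_2 = 1.
  70 = 4*17 + 2, so a_3 = 4.
  17 = 8*2 + 1, so a_4 = 8.
  2 = 2*1 + 0, so a_5 = 2.
so x = [9; 1, 1, 4, 8, 2].
Convergents (p_i = a_i*p_{i-1} + p_{i-2}, q_i = a_i*q_{i-1} + q_{i-2} with p_{-2}=0, p_{-1}=1, q_{-2}=1, q_{-1}=0), until the denominator exceeds 51:
  i=0: a_0=9, p_0 = 9*1 + 0 = 9, q_0 = 9*0 + 1 = 1.
  i=1: a_1=1, p_1 = 1*9 + 1 = 10, q_1 = 1*1 + 0 = 1.
  i=2: a_2=1, p_2 = 1*10 + 9 = 19, q_2 = 1*1 + 1 = 2.
  i=3: a_3=4, p_3 = 4*19 + 10 = 86, q_3 = 4*2 + 1 = 9.
  i=4: a_4=8, p_4 = 8*86 + 19 = 707, q_4 = 8*9 + 2 = 74.
q_4 = 74 > 51, so the last convergent with denominator <= 51 is p_3/q_3 = 86/9.
The closest fraction with denominator <= 51 is either p_3/q_3 or the intermediate fraction (k*p_3 + p_2)/(k*q_3 + q_2) with the largest k >= 1 whose denominator stays <= 51; these approach x as k grows, and every other convergent or intermediate fraction in range is farther away.
Largest k: floor((51 - q_2)/q_3) = floor((51 - 2)/9) = 5.
That gives (5*86 + 19)/(5*9 + 2) = 449/47.
Compare the errors: |x - 86/9| = |1500*9 - 86*157|/(157*9) = 2/1413, and |x - 449/47| = |1500*47 - 449*157|/(157*47) = 7/7379.
Cross-multiplying, 7*1413 = 9891 < 14758 = 2*7379, so 7/7379 is smaller: the intermediate fraction 449/47 is closer to x than 86/9.

449/47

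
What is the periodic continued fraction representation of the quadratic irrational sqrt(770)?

[27; (1, 2, 1, 54)]

Write x_i = (sqrt(770) + m_i)/d_i with (m_0, d_0) = (0, 1). a_0 = floor(sqrt(770)) = 27, since 27^2 = 729 <= 770 < 784 = 28^2.
Iterate m_{i+1} = d_i*a_i - m_i, d_{i+1} = (770 - m_{i+1}^2)/d_i, a_{i+1} = floor((a_0 + m_{i+1})/d_{i+1}):
  m_1 = 1*27 - 0 = 27, d_1 = (770 - 27^2)/1 = 41/1 = 41, a_1 = floor((27 + 27)/41) = 1.
  m_2 = 41*1 - 27 = 14, d_2 = (770 - 14^2)/41 = 574/41 = 14, a_2 = floor((27 + 14)/14) = 2.
  m_3 = 14*2 - 14 = 14, d_3 = (770 - 14^2)/14 = 574/14 = 41, a_3 = floor((27 + 14)/41) = 1.
  m_4 = 41*1 - 14 = 27, d_4 = (770 - 27^2)/41 = 41/41 = 1, a_4 = floor((27 + 27)/1) = 54.
  m_5 = 1*54 - 27 = 27, d_5 = (770 - 27^2)/1 = 41/1 = 41: (m_5, d_5) = (m_1, d_1) = (27, 41), so from here the quotients repeat a_1, ..., a_4; the period length is 4.
Hence the expansion of sqrt(770) is a_0 = 27 followed by the repeating block 1, 2, 1, 54 (period 4).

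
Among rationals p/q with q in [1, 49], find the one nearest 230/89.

31/12

Expand x = 230/89 as a continued fraction with the Euclidean algorithm:
  230 = 2*89 + 52, so a_0 = 2.
  89 = 1*52 + 37, so a_1 = 1.
  52 = 1*37 + 15, so a_2 = 1.
  37 = 2*15 + 7, so a_3 = 2.
  15 = 2*7 + 1, so a_4 = 2.
  7 = 7*1 + 0, so a_5 = 7.
so x = [2; 1, 1, 2, 2, 7].
Convergents (p_i = a_i*p_{i-1} + p_{i-2}, q_i = a_i*q_{i-1} + q_{i-2} with p_{-2}=0, p_{-1}=1, q_{-2}=1, q_{-1}=0), until the denominator exceeds 49:
  i=0: a_0=2, p_0 = 2*1 + 0 = 2, q_0 = 2*0 + 1 = 1.
  i=1: a_1=1, p_1 = 1*2 + 1 = 3, q_1 = 1*1 + 0 = 1.
  i=2: a_2=1, p_2 = 1*3 + 2 = 5, q_2 = 1*1 + 1 = 2.
  i=3: a_3=2, p_3 = 2*5 + 3 = 13, q_3 = 2*2 + 1 = 5.
  i=4: a_4=2, p_4 = 2*13 + 5 = 31, q_4 = 2*5 + 2 = 12.
  i=5: a_5=7, p_5 = 7*31 + 13 = 230, q_5 = 7*12 + 5 = 89.
q_5 = 89 > 49, so the last convergent with denominator <= 49 is p_4/q_4 = 31/12.
The closest fraction with denominator <= 49 is either p_4/q_4 or the intermediate fraction (k*p_4 + p_3)/(k*q_4 + q_3) with the largest k >= 1 whose denominator stays <= 49; these approach x as k grows, and every other convergent or intermediate fraction in range is farther away.
Largest k: floor((49 - q_3)/q_4) = floor((49 - 5)/12) = 3.
That gives (3*31 + 13)/(3*12 + 5) = 106/41.
Compare the errors: |x - 31/12| = |230*12 - 31*89|/(89*12) = 1/1068, and |x - 106/41| = |230*41 - 106*89|/(89*41) = 4/3649.
Cross-multiplying, 1*3649 = 3649 < 4272 = 4*1068, so 1/1068 is smaller: the convergent 31/12 is closer to x than 106/41.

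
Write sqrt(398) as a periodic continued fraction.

[19; (1, 18, 1, 38)]

Write x_i = (sqrt(398) + m_i)/d_i with (m_0, d_0) = (0, 1). a_0 = floor(sqrt(398)) = 19, since 19^2 = 361 <= 398 < 400 = 20^2.
Iterate m_{i+1} = d_i*a_i - m_i, d_{i+1} = (398 - m_{i+1}^2)/d_i, a_{i+1} = floor((a_0 + m_{i+1})/d_{i+1}):
  m_1 = 1*19 - 0 = 19, d_1 = (398 - 19^2)/1 = 37/1 = 37, a_1 = floor((19 + 19)/37) = 1.
  m_2 = 37*1 - 19 = 18, d_2 = (398 - 18^2)/37 = 74/37 = 2, a_2 = floor((19 + 18)/2) = 18.
  m_3 = 2*18 - 18 = 18, d_3 = (398 - 18^2)/2 = 74/2 = 37, a_3 = floor((19 + 18)/37) = 1.
  m_4 = 37*1 - 18 = 19, d_4 = (398 - 19^2)/37 = 37/37 = 1, a_4 = floor((19 + 19)/1) = 38.
  m_5 = 1*38 - 19 = 19, d_5 = (398 - 19^2)/1 = 37/1 = 37: (m_5, d_5) = (m_1, d_1) = (19, 37), so from here the quotients repeat a_1, ..., a_4; the period length is 4.
Hence the expansion of sqrt(398) is a_0 = 19 followed by the repeating block 1, 18, 1, 38 (period 4).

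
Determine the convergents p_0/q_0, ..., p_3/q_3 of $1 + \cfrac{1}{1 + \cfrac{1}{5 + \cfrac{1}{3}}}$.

1/1, 2/1, 11/6, 35/19

Using the convergent recurrence p_i = a_i*p_{i-1} + p_{i-2}, q_i = a_i*q_{i-1} + q_{i-2} with p_{-2}=0, p_{-1}=1, q_{-2}=1, q_{-1}=0:
  i=0: a_0=1, p_0 = 1*1 + 0 = 1, q_0 = 1*0 + 1 = 1.
  i=1: a_1=1, p_1 = 1*1 + 1 = 2, q_1 = 1*1 + 0 = 1.
  i=2: a_2=5, p_2 = 5*2 + 1 = 11, q_2 = 5*1 + 1 = 6.
  i=3: a_3=3, p_3 = 3*11 + 2 = 35, q_3 = 3*6 + 1 = 19.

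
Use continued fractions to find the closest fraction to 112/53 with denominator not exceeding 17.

19/9

Expand x = 112/53 as a continued fraction with the Euclidean algorithm:
  112 = 2*53 + 6, so a_0 = 2.
  53 = 8*6 + 5, so a_1 = 8.
  6 = 1*5 + 1, so a_2 = 1.
  5 = 5*1 + 0, so a_3 = 5.
so x = [2; 8, 1, 5].
Convergents (p_i = a_i*p_{i-1} + p_{i-2}, q_i = a_i*q_{i-1} + q_{i-2} with p_{-2}=0, p_{-1}=1, q_{-2}=1, q_{-1}=0), until the denominator exceeds 17:
  i=0: a_0=2, p_0 = 2*1 + 0 = 2, q_0 = 2*0 + 1 = 1.
  i=1: a_1=8, p_1 = 8*2 + 1 = 17, q_1 = 8*1 + 0 = 8.
  i=2: a_2=1, p_2 = 1*17 + 2 = 19, q_2 = 1*8 + 1 = 9.
  i=3: a_3=5, p_3 = 5*19 + 17 = 112, q_3 = 5*9 + 8 = 53.
q_3 = 53 > 17, so the last convergent with denominator <= 17 is p_2/q_2 = 19/9.
The closest fraction with denominator <= 17 is either p_2/q_2 or the intermediate fraction (k*p_2 + p_1)/(k*q_2 + q_1) with the largest k >= 1 whose denominator stays <= 17; these approach x as k grows, and every other convergent or intermediate fraction in range is farther away.
Largest k: floor((17 - q_1)/q_2) = floor((17 - 8)/9) = 1.
That gives (1*19 + 17)/(1*9 + 8) = 36/17.
Compare the errors: |x - 19/9| = |112*9 - 19*53|/(53*9) = 1/477, and |x - 36/17| = |112*17 - 36*53|/(53*17) = 4/901.
Cross-multiplying, 1*901 = 901 < 1908 = 4*477, so 1/477 is smaller: the convergent 19/9 is closer to x than 36/17.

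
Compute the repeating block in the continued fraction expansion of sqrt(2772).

[52; (1, 1, 1, 5, 1, 10, 1, 5, 1, 1, 1, 104)]

Write x_i = (sqrt(2772) + m_i)/d_i with (m_0, d_0) = (0, 1). a_0 = floor(sqrt(2772)) = 52, since 52^2 = 2704 <= 2772 < 2809 = 53^2.
Iterate m_{i+1} = d_i*a_i - m_i, d_{i+1} = (2772 - m_{i+1}^2)/d_i, a_{i+1} = floor((a_0 + m_{i+1})/d_{i+1}):
  m_1 = 1*52 - 0 = 52, d_1 = (2772 - 52^2)/1 = 68/1 = 68, a_1 = floor((52 + 52)/68) = 1.
  m_2 = 68*1 - 52 = 16, d_2 = (2772 - 16^2)/68 = 2516/68 = 37, a_2 = floor((52 + 16)/37) = 1.
  m_3 = 37*1 - 16 = 21, d_3 = (2772 - 21^2)/37 = 2331/37 = 63, a_3 = floor((52 + 21)/63) = 1.
  m_4 = 63*1 - 21 = 42, d_4 = (2772 - 42^2)/63 = 1008/63 = 16, a_4 = floor((52 + 42)/16) = 5.
  m_5 = 16*5 - 42 = 38, d_5 = (2772 - 38^2)/16 = 1328/16 = 83, a_5 = floor((52 + 38)/83) = 1.
  m_6 = 83*1 - 38 = 45, d_6 = (2772 - 45^2)/83 = 747/83 = 9, a_6 = floor((52 + 45)/9) = 10.
  m_7 = 9*10 - 45 = 45, d_7 = (2772 - 45^2)/9 = 747/9 = 83, a_7 = floor((52 + 45)/83) = 1.
  m_8 = 83*1 - 45 = 38, d_8 = (2772 - 38^2)/83 = 1328/83 = 16, a_8 = floor((52 + 38)/16) = 5.
  m_9 = 16*5 - 38 = 42, d_9 = (2772 - 42^2)/16 = 1008/16 = 63, a_9 = floor((52 + 42)/63) = 1.
  m_10 = 63*1 - 42 = 21, d_10 = (2772 - 21^2)/63 = 2331/63 = 37, a_10 = floor((52 + 21)/37) = 1.
  m_11 = 37*1 - 21 = 16, d_11 = (2772 - 16^2)/37 = 2516/37 = 68, a_11 = floor((52 + 16)/68) = 1.
  m_12 = 68*1 - 16 = 52, d_12 = (2772 - 52^2)/68 = 68/68 = 1, a_12 = floor((52 + 52)/1) = 104.
  m_13 = 1*104 - 52 = 52, d_13 = (2772 - 52^2)/1 = 68/1 = 68: (m_13, d_13) = (m_1, d_1) = (52, 68), so from here the quotients repeat a_1, ..., a_12; the period length is 12.
Hence the expansion of sqrt(2772) is a_0 = 52 followed by the repeating block 1, 1, 1, 5, 1, 10, 1, 5, 1, 1, 1, 104 (period 12).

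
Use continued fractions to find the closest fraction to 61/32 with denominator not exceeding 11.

Expand x = 61/32 as a continued fraction with the Euclidean algorithm:
  61 = 1*32 + 29, so a_0 = 1.
  32 = 1*29 + 3, so a_1 = 1.
  29 = 9*3 + 2, so a_2 = 9.
  3 = 1*2 + 1, so a_3 = 1.
  2 = 2*1 + 0, so a_4 = 2.
so x = [1; 1, 9, 1, 2].
Convergents (p_i = a_i*p_{i-1} + p_{i-2}, q_i = a_i*q_{i-1} + q_{i-2} with p_{-2}=0, p_{-1}=1, q_{-2}=1, q_{-1}=0), until the denominator exceeds 11:
  i=0: a_0=1, p_0 = 1*1 + 0 = 1, q_0 = 1*0 + 1 = 1.
  i=1: a_1=1, p_1 = 1*1 + 1 = 2, q_1 = 1*1 + 0 = 1.
  i=2: a_2=9, p_2 = 9*2 + 1 = 19, q_2 = 9*1 + 1 = 10.
  i=3: a_3=1, p_3 = 1*19 + 2 = 21, q_3 = 1*10 + 1 = 11.
  i=4: a_4=2, p_4 = 2*21 + 19 = 61, q_4 = 2*11 + 10 = 32.
q_4 = 32 > 11, so the last convergent with denominator <= 11 is p_3/q_3 = 21/11.
The closest fraction with denominator <= 11 is either p_3/q_3 or the intermediate fraction (k*p_3 + p_2)/(k*q_3 + q_2) with the largest k >= 1 whose denominator stays <= 11; these approach x as k grows, and every other convergent or intermediate fraction in range is farther away.
Largest k: floor((11 - q_2)/q_3) = floor((11 - 10)/11) = 0.
Since k = 0, no intermediate fraction beyond p_3/q_3 has denominator <= 11, so the convergent 21/11 is the closest (its error is |61*11 - 21*32|/(32*11) = 1/352).

21/11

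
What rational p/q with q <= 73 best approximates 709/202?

179/51

Expand x = 709/202 as a continued fraction with the Euclidean algorithm:
  709 = 3*202 + 103, so a_0 = 3.
  202 = 1*103 + 99, so a_1 = 1.
  103 = 1*99 + 4, so a_2 = 1.
  99 = 24*4 + 3, so a_3 = 24.
  4 = 1*3 + 1, so a_4 = 1.
  3 = 3*1 + 0, so a_5 = 3.
so x = [3; 1, 1, 24, 1, 3].
Convergents (p_i = a_i*p_{i-1} + p_{i-2}, q_i = a_i*q_{i-1} + q_{i-2} with p_{-2}=0, p_{-1}=1, q_{-2}=1, q_{-1}=0), until the denominator exceeds 73:
  i=0: a_0=3, p_0 = 3*1 + 0 = 3, q_0 = 3*0 + 1 = 1.
  i=1: a_1=1, p_1 = 1*3 + 1 = 4, q_1 = 1*1 + 0 = 1.
  i=2: a_2=1, p_2 = 1*4 + 3 = 7, q_2 = 1*1 + 1 = 2.
  i=3: a_3=24, p_3 = 24*7 + 4 = 172, q_3 = 24*2 + 1 = 49.
  i=4: a_4=1, p_4 = 1*172 + 7 = 179, q_4 = 1*49 + 2 = 51.
  i=5: a_5=3, p_5 = 3*179 + 172 = 709, q_5 = 3*51 + 49 = 202.
q_5 = 202 > 73, so the last convergent with denominator <= 73 is p_4/q_4 = 179/51.
The closest fraction with denominator <= 73 is either p_4/q_4 or the intermediate fraction (k*p_4 + p_3)/(k*q_4 + q_3) with the largest k >= 1 whose denominator stays <= 73; these approach x as k grows, and every other convergent or intermediate fraction in range is farther away.
Largest k: floor((73 - q_3)/q_4) = floor((73 - 49)/51) = 0.
Since k = 0, no intermediate fraction beyond p_4/q_4 has denominator <= 73, so the convergent 179/51 is the closest (its error is |709*51 - 179*202|/(202*51) = 1/10302).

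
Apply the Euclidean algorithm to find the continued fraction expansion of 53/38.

Run the Euclidean algorithm on 53 and 38; the successive quotients are the partial quotients a_0, a_1, ... (each step inverts the fractional part left over by the previous one):
  53 = 1*38 + 15, so a_0 = 1.
  38 = 2*15 + 8, so a_1 = 2.
  15 = 1*8 + 7, so a_2 = 1.
  8 = 1*7 + 1, so a_3 = 1.
  7 = 7*1 + 0, so a_4 = 7.
The remainder reaches 0 after 5 divisions, so the expansion has 5 partial quotients, read off in order.

[1; 2, 1, 1, 7]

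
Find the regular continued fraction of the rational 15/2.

Run the Euclidean algorithm on 15 and 2; the successive quotients are the partial quotients a_0, a_1, ... (each step inverts the fractional part left over by the previous one):
  15 = 7*2 + 1, so a_0 = 7.
  2 = 2*1 + 0, so a_1 = 2.
The remainder reaches 0 after 2 divisions, so the expansion has 2 partial quotients, read off in order.

[7; 2]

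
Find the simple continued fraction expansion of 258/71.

[3; 1, 1, 1, 2, 1, 2, 2]

Run the Euclidean algorithm on 258 and 71; the successive quotients are the partial quotients a_0, a_1, ... (each step inverts the fractional part left over by the previous one):
  258 = 3*71 + 45, so a_0 = 3.
  71 = 1*45 + 26, so a_1 = 1.
  45 = 1*26 + 19, so a_2 = 1.
  26 = 1*19 + 7, so a_3 = 1.
  19 = 2*7 + 5, so a_4 = 2.
  7 = 1*5 + 2, so a_5 = 1.
  5 = 2*2 + 1, so a_6 = 2.
  2 = 2*1 + 0, so a_7 = 2.
The remainder reaches 0 after 8 divisions, so the expansion has 8 partial quotients, read off in order.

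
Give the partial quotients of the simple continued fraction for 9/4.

[2; 4]

Run the Euclidean algorithm on 9 and 4; the successive quotients are the partial quotients a_0, a_1, ... (each step inverts the fractional part left over by the previous one):
  9 = 2*4 + 1, so a_0 = 2.
  4 = 4*1 + 0, so a_1 = 4.
The remainder reaches 0 after 2 divisions, so the expansion has 2 partial quotients, read off in order.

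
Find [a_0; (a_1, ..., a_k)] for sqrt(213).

[14; (1, 1, 2, 6, 1, 8, 1, 6, 2, 1, 1, 28)]

Write x_i = (sqrt(213) + m_i)/d_i with (m_0, d_0) = (0, 1). a_0 = floor(sqrt(213)) = 14, since 14^2 = 196 <= 213 < 225 = 15^2.
Iterate m_{i+1} = d_i*a_i - m_i, d_{i+1} = (213 - m_{i+1}^2)/d_i, a_{i+1} = floor((a_0 + m_{i+1})/d_{i+1}):
  m_1 = 1*14 - 0 = 14, d_1 = (213 - 14^2)/1 = 17/1 = 17, a_1 = floor((14 + 14)/17) = 1.
  m_2 = 17*1 - 14 = 3, d_2 = (213 - 3^2)/17 = 204/17 = 12, a_2 = floor((14 + 3)/12) = 1.
  m_3 = 12*1 - 3 = 9, d_3 = (213 - 9^2)/12 = 132/12 = 11, a_3 = floor((14 + 9)/11) = 2.
  m_4 = 11*2 - 9 = 13, d_4 = (213 - 13^2)/11 = 44/11 = 4, a_4 = floor((14 + 13)/4) = 6.
  m_5 = 4*6 - 13 = 11, d_5 = (213 - 11^2)/4 = 92/4 = 23, a_5 = floor((14 + 11)/23) = 1.
  m_6 = 23*1 - 11 = 12, d_6 = (213 - 12^2)/23 = 69/23 = 3, a_6 = floor((14 + 12)/3) = 8.
  m_7 = 3*8 - 12 = 12, d_7 = (213 - 12^2)/3 = 69/3 = 23, a_7 = floor((14 + 12)/23) = 1.
  m_8 = 23*1 - 12 = 11, d_8 = (213 - 11^2)/23 = 92/23 = 4, a_8 = floor((14 + 11)/4) = 6.
  m_9 = 4*6 - 11 = 13, d_9 = (213 - 13^2)/4 = 44/4 = 11, a_9 = floor((14 + 13)/11) = 2.
  m_10 = 11*2 - 13 = 9, d_10 = (213 - 9^2)/11 = 132/11 = 12, a_10 = floor((14 + 9)/12) = 1.
  m_11 = 12*1 - 9 = 3, d_11 = (213 - 3^2)/12 = 204/12 = 17, a_11 = floor((14 + 3)/17) = 1.
  m_12 = 17*1 - 3 = 14, d_12 = (213 - 14^2)/17 = 17/17 = 1, a_12 = floor((14 + 14)/1) = 28.
  m_13 = 1*28 - 14 = 14, d_13 = (213 - 14^2)/1 = 17/1 = 17: (m_13, d_13) = (m_1, d_1) = (14, 17), so from here the quotients repeat a_1, ..., a_12; the period length is 12.
Hence the expansion of sqrt(213) is a_0 = 14 followed by the repeating block 1, 1, 2, 6, 1, 8, 1, 6, 2, 1, 1, 28 (period 12).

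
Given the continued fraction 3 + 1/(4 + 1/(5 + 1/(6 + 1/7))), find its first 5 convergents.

3/1, 13/4, 68/21, 421/130, 3015/931

Using the convergent recurrence p_i = a_i*p_{i-1} + p_{i-2}, q_i = a_i*q_{i-1} + q_{i-2} with p_{-2}=0, p_{-1}=1, q_{-2}=1, q_{-1}=0:
  i=0: a_0=3, p_0 = 3*1 + 0 = 3, q_0 = 3*0 + 1 = 1.
  i=1: a_1=4, p_1 = 4*3 + 1 = 13, q_1 = 4*1 + 0 = 4.
  i=2: a_2=5, p_2 = 5*13 + 3 = 68, q_2 = 5*4 + 1 = 21.
  i=3: a_3=6, p_3 = 6*68 + 13 = 421, q_3 = 6*21 + 4 = 130.
  i=4: a_4=7, p_4 = 7*421 + 68 = 3015, q_4 = 7*130 + 21 = 931.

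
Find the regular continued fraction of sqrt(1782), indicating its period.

Write x_i = (sqrt(1782) + m_i)/d_i with (m_0, d_0) = (0, 1). a_0 = floor(sqrt(1782)) = 42, since 42^2 = 1764 <= 1782 < 1849 = 43^2.
Iterate m_{i+1} = d_i*a_i - m_i, d_{i+1} = (1782 - m_{i+1}^2)/d_i, a_{i+1} = floor((a_0 + m_{i+1})/d_{i+1}):
  m_1 = 1*42 - 0 = 42, d_1 = (1782 - 42^2)/1 = 18/1 = 18, a_1 = floor((42 + 42)/18) = 4.
  m_2 = 18*4 - 42 = 30, d_2 = (1782 - 30^2)/18 = 882/18 = 49, a_2 = floor((42 + 30)/49) = 1.
  m_3 = 49*1 - 30 = 19, d_3 = (1782 - 19^2)/49 = 1421/49 = 29, a_3 = floor((42 + 19)/29) = 2.
  m_4 = 29*2 - 19 = 39, d_4 = (1782 - 39^2)/29 = 261/29 = 9, a_4 = floor((42 + 39)/9) = 9.
  m_5 = 9*9 - 39 = 42, d_5 = (1782 - 42^2)/9 = 18/9 = 2, a_5 = floor((42 + 42)/2) = 42.
  m_6 = 2*42 - 42 = 42, d_6 = (1782 - 42^2)/2 = 18/2 = 9, a_6 = floor((42 + 42)/9) = 9.
  m_7 = 9*9 - 42 = 39, d_7 = (1782 - 39^2)/9 = 261/9 = 29, a_7 = floor((42 + 39)/29) = 2.
  m_8 = 29*2 - 39 = 19, d_8 = (1782 - 19^2)/29 = 1421/29 = 49, a_8 = floor((42 + 19)/49) = 1.
  m_9 = 49*1 - 19 = 30, d_9 = (1782 - 30^2)/49 = 882/49 = 18, a_9 = floor((42 + 30)/18) = 4.
  m_10 = 18*4 - 30 = 42, d_10 = (1782 - 42^2)/18 = 18/18 = 1, a_10 = floor((42 + 42)/1) = 84.
  m_11 = 1*84 - 42 = 42, d_11 = (1782 - 42^2)/1 = 18/1 = 18: (m_11, d_11) = (m_1, d_1) = (42, 18), so from here the quotients repeat a_1, ..., a_10; the period length is 10.
Hence the expansion of sqrt(1782) is a_0 = 42 followed by the repeating block 4, 1, 2, 9, 42, 9, 2, 1, 4, 84 (period 10).

[42; (4, 1, 2, 9, 42, 9, 2, 1, 4, 84)]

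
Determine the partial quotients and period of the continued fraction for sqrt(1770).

[42; (14, 84)]

Write x_i = (sqrt(1770) + m_i)/d_i with (m_0, d_0) = (0, 1). a_0 = floor(sqrt(1770)) = 42, since 42^2 = 1764 <= 1770 < 1849 = 43^2.
Iterate m_{i+1} = d_i*a_i - m_i, d_{i+1} = (1770 - m_{i+1}^2)/d_i, a_{i+1} = floor((a_0 + m_{i+1})/d_{i+1}):
  m_1 = 1*42 - 0 = 42, d_1 = (1770 - 42^2)/1 = 6/1 = 6, a_1 = floor((42 + 42)/6) = 14.
  m_2 = 6*14 - 42 = 42, d_2 = (1770 - 42^2)/6 = 6/6 = 1, a_2 = floor((42 + 42)/1) = 84.
  m_3 = 1*84 - 42 = 42, d_3 = (1770 - 42^2)/1 = 6/1 = 6: (m_3, d_3) = (m_1, d_1) = (42, 6), so from here the quotients repeat a_1, a_2; the period length is 2.
Hence the expansion of sqrt(1770) is a_0 = 42 followed by the repeating block 14, 84 (period 2).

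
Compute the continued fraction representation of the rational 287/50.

[5; 1, 2, 1, 5, 2]

Run the Euclidean algorithm on 287 and 50; the successive quotients are the partial quotients a_0, a_1, ... (each step inverts the fractional part left over by the previous one):
  287 = 5*50 + 37, so a_0 = 5.
  50 = 1*37 + 13, so a_1 = 1.
  37 = 2*13 + 11, so a_2 = 2.
  13 = 1*11 + 2, so a_3 = 1.
  11 = 5*2 + 1, so a_4 = 5.
  2 = 2*1 + 0, so a_5 = 2.
The remainder reaches 0 after 6 divisions, so the expansion has 6 partial quotients, read off in order.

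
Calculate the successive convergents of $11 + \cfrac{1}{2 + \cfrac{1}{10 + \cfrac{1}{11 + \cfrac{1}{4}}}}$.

Using the convergent recurrence p_i = a_i*p_{i-1} + p_{i-2}, q_i = a_i*q_{i-1} + q_{i-2} with p_{-2}=0, p_{-1}=1, q_{-2}=1, q_{-1}=0:
  i=0: a_0=11, p_0 = 11*1 + 0 = 11, q_0 = 11*0 + 1 = 1.
  i=1: a_1=2, p_1 = 2*11 + 1 = 23, q_1 = 2*1 + 0 = 2.
  i=2: a_2=10, p_2 = 10*23 + 11 = 241, q_2 = 10*2 + 1 = 21.
  i=3: a_3=11, p_3 = 11*241 + 23 = 2674, q_3 = 11*21 + 2 = 233.
  i=4: a_4=4, p_4 = 4*2674 + 241 = 10937, q_4 = 4*233 + 21 = 953.

11/1, 23/2, 241/21, 2674/233, 10937/953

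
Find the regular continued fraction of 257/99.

[2; 1, 1, 2, 9, 2]

Run the Euclidean algorithm on 257 and 99; the successive quotients are the partial quotients a_0, a_1, ... (each step inverts the fractional part left over by the previous one):
  257 = 2*99 + 59, so a_0 = 2.
  99 = 1*59 + 40, so a_1 = 1.
  59 = 1*40 + 19, so a_2 = 1.
  40 = 2*19 + 2, so a_3 = 2.
  19 = 9*2 + 1, so a_4 = 9.
  2 = 2*1 + 0, so a_5 = 2.
The remainder reaches 0 after 6 divisions, so the expansion has 6 partial quotients, read off in order.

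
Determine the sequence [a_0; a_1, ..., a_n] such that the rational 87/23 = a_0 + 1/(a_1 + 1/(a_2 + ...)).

[3; 1, 3, 1, 1, 2]

Run the Euclidean algorithm on 87 and 23; the successive quotients are the partial quotients a_0, a_1, ... (each step inverts the fractional part left over by the previous one):
  87 = 3*23 + 18, so a_0 = 3.
  23 = 1*18 + 5, so a_1 = 1.
  18 = 3*5 + 3, so a_2 = 3.
  5 = 1*3 + 2, so a_3 = 1.
  3 = 1*2 + 1, so a_4 = 1.
  2 = 2*1 + 0, so a_5 = 2.
The remainder reaches 0 after 6 divisions, so the expansion has 6 partial quotients, read off in order.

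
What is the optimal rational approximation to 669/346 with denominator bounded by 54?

29/15

Expand x = 669/346 as a continued fraction with the Euclidean algorithm:
  669 = 1*346 + 323, so a_0 = 1.
  346 = 1*323 + 23, so a_1 = 1.
  323 = 14*23 + 1, so a_2 = 14.
  23 = 23*1 + 0, so a_3 = 23.
so x = [1; 1, 14, 23].
Convergents (p_i = a_i*p_{i-1} + p_{i-2}, q_i = a_i*q_{i-1} + q_{i-2} with p_{-2}=0, p_{-1}=1, q_{-2}=1, q_{-1}=0), until the denominator exceeds 54:
  i=0: a_0=1, p_0 = 1*1 + 0 = 1, q_0 = 1*0 + 1 = 1.
  i=1: a_1=1, p_1 = 1*1 + 1 = 2, q_1 = 1*1 + 0 = 1.
  i=2: a_2=14, p_2 = 14*2 + 1 = 29, q_2 = 14*1 + 1 = 15.
  i=3: a_3=23, p_3 = 23*29 + 2 = 669, q_3 = 23*15 + 1 = 346.
q_3 = 346 > 54, so the last convergent with denominator <= 54 is p_2/q_2 = 29/15.
The closest fraction with denominator <= 54 is either p_2/q_2 or the intermediate fraction (k*p_2 + p_1)/(k*q_2 + q_1) with the largest k >= 1 whose denominator stays <= 54; these approach x as k grows, and every other convergent or intermediate fraction in range is farther away.
Largest k: floor((54 - q_1)/q_2) = floor((54 - 1)/15) = 3.
That gives (3*29 + 2)/(3*15 + 1) = 89/46.
Compare the errors: |x - 29/15| = |669*15 - 29*346|/(346*15) = 1/5190, and |x - 89/46| = |669*46 - 89*346|/(346*46) = 20/15916.
Cross-multiplying, 1*15916 = 15916 < 103800 = 20*5190, so 1/5190 is smaller: the convergent 29/15 is closer to x than 89/46.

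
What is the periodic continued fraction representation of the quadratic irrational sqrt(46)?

[6; (1, 3, 1, 1, 2, 6, 2, 1, 1, 3, 1, 12)]

Write x_i = (sqrt(46) + m_i)/d_i with (m_0, d_0) = (0, 1). a_0 = floor(sqrt(46)) = 6, since 6^2 = 36 <= 46 < 49 = 7^2.
Iterate m_{i+1} = d_i*a_i - m_i, d_{i+1} = (46 - m_{i+1}^2)/d_i, a_{i+1} = floor((a_0 + m_{i+1})/d_{i+1}):
  m_1 = 1*6 - 0 = 6, d_1 = (46 - 6^2)/1 = 10/1 = 10, a_1 = floor((6 + 6)/10) = 1.
  m_2 = 10*1 - 6 = 4, d_2 = (46 - 4^2)/10 = 30/10 = 3, a_2 = floor((6 + 4)/3) = 3.
  m_3 = 3*3 - 4 = 5, d_3 = (46 - 5^2)/3 = 21/3 = 7, a_3 = floor((6 + 5)/7) = 1.
  m_4 = 7*1 - 5 = 2, d_4 = (46 - 2^2)/7 = 42/7 = 6, a_4 = floor((6 + 2)/6) = 1.
  m_5 = 6*1 - 2 = 4, d_5 = (46 - 4^2)/6 = 30/6 = 5, a_5 = floor((6 + 4)/5) = 2.
  m_6 = 5*2 - 4 = 6, d_6 = (46 - 6^2)/5 = 10/5 = 2, a_6 = floor((6 + 6)/2) = 6.
  m_7 = 2*6 - 6 = 6, d_7 = (46 - 6^2)/2 = 10/2 = 5, a_7 = floor((6 + 6)/5) = 2.
  m_8 = 5*2 - 6 = 4, d_8 = (46 - 4^2)/5 = 30/5 = 6, a_8 = floor((6 + 4)/6) = 1.
  m_9 = 6*1 - 4 = 2, d_9 = (46 - 2^2)/6 = 42/6 = 7, a_9 = floor((6 + 2)/7) = 1.
  m_10 = 7*1 - 2 = 5, d_10 = (46 - 5^2)/7 = 21/7 = 3, a_10 = floor((6 + 5)/3) = 3.
  m_11 = 3*3 - 5 = 4, d_11 = (46 - 4^2)/3 = 30/3 = 10, a_11 = floor((6 + 4)/10) = 1.
  m_12 = 10*1 - 4 = 6, d_12 = (46 - 6^2)/10 = 10/10 = 1, a_12 = floor((6 + 6)/1) = 12.
  m_13 = 1*12 - 6 = 6, d_13 = (46 - 6^2)/1 = 10/1 = 10: (m_13, d_13) = (m_1, d_1) = (6, 10), so from here the quotients repeat a_1, ..., a_12; the period length is 12.
Hence the expansion of sqrt(46) is a_0 = 6 followed by the repeating block 1, 3, 1, 1, 2, 6, 2, 1, 1, 3, 1, 12 (period 12).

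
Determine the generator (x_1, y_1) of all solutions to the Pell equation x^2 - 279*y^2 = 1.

First expand sqrt(279) as a continued fraction. With x_i = (sqrt(279) + m_i)/d_i and (m_0, d_0) = (0, 1): a_0 = floor(sqrt(279)) = 16, since 16^2 = 256 <= 279 < 289 = 17^2.
Iterate m_{i+1} = d_i*a_i - m_i, d_{i+1} = (279 - m_{i+1}^2)/d_i, a_{i+1} = floor((a_0 + m_{i+1})/d_{i+1}):
  m_1 = 1*16 - 0 = 16, d_1 = (279 - 16^2)/1 = 23/1 = 23, a_1 = floor((16 + 16)/23) = 1.
  m_2 = 23*1 - 16 = 7, d_2 = (279 - 7^2)/23 = 230/23 = 10, a_2 = floor((16 + 7)/10) = 2.
  m_3 = 10*2 - 7 = 13, d_3 = (279 - 13^2)/10 = 110/10 = 11, a_3 = floor((16 + 13)/11) = 2.
  m_4 = 11*2 - 13 = 9, d_4 = (279 - 9^2)/11 = 198/11 = 18, a_4 = floor((16 + 9)/18) = 1.
  m_5 = 18*1 - 9 = 9, d_5 = (279 - 9^2)/18 = 198/18 = 11, a_5 = floor((16 + 9)/11) = 2.
  m_6 = 11*2 - 9 = 13, d_6 = (279 - 13^2)/11 = 110/11 = 10, a_6 = floor((16 + 13)/10) = 2.
  m_7 = 10*2 - 13 = 7, d_7 = (279 - 7^2)/10 = 230/10 = 23, a_7 = floor((16 + 7)/23) = 1.
  m_8 = 23*1 - 7 = 16, d_8 = (279 - 16^2)/23 = 23/23 = 1, a_8 = floor((16 + 16)/1) = 32.
  m_9 = 1*32 - 16 = 16, d_9 = (279 - 16^2)/1 = 23/1 = 23: (m_9, d_9) = (m_1, d_1) = (16, 23), so from here the quotients repeat a_1, ..., a_8; the period length is 8.
So sqrt(279) = [16; (1, 2, 2, 1, 2, 2, 1, 32)] with period length k = 8.
k is even, so the fundamental solution of x^2 - 279y^2 = 1 is (p_{k-1}, q_{k-1}) = (p_7, q_7); compute convergents through index 7.
Convergents (p_i = a_i*p_{i-1} + p_{i-2}, q_i = a_i*q_{i-1} + q_{i-2} with p_{-2}=0, p_{-1}=1, q_{-2}=1, q_{-1}=0):
  i=0: a_0=16, p_0 = 16*1 + 0 = 16, q_0 = 16*0 + 1 = 1.
  i=1: a_1=1, p_1 = 1*16 + 1 = 17, q_1 = 1*1 + 0 = 1.
  i=2: a_2=2, p_2 = 2*17 + 16 = 50, q_2 = 2*1 + 1 = 3.
  i=3: a_3=2, p_3 = 2*50 + 17 = 117, q_3 = 2*3 + 1 = 7.
  i=4: a_4=1, p_4 = 1*117 + 50 = 167, q_4 = 1*7 + 3 = 10.
  i=5: a_5=2, p_5 = 2*167 + 117 = 451, q_5 = 2*10 + 7 = 27.
  i=6: a_6=2, p_6 = 2*451 + 167 = 1069, q_6 = 2*27 + 10 = 64.
  i=7: a_7=1, p_7 = 1*1069 + 451 = 1520, q_7 = 1*64 + 27 = 91.
Check: 1520^2 - 279*91^2 = 2310400 - 2310399 = 1, so (x, y) = (1520, 91) solves the equation, and by the theorem it is the least positive solution.

(x, y) = (1520, 91)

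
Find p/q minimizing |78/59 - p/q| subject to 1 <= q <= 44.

41/31

Expand x = 78/59 as a continued fraction with the Euclidean algorithm:
  78 = 1*59 + 19, so a_0 = 1.
  59 = 3*19 + 2, so a_1 = 3.
  19 = 9*2 + 1, so a_2 = 9.
  2 = 2*1 + 0, so a_3 = 2.
so x = [1; 3, 9, 2].
Convergents (p_i = a_i*p_{i-1} + p_{i-2}, q_i = a_i*q_{i-1} + q_{i-2} with p_{-2}=0, p_{-1}=1, q_{-2}=1, q_{-1}=0), until the denominator exceeds 44:
  i=0: a_0=1, p_0 = 1*1 + 0 = 1, q_0 = 1*0 + 1 = 1.
  i=1: a_1=3, p_1 = 3*1 + 1 = 4, q_1 = 3*1 + 0 = 3.
  i=2: a_2=9, p_2 = 9*4 + 1 = 37, q_2 = 9*3 + 1 = 28.
  i=3: a_3=2, p_3 = 2*37 + 4 = 78, q_3 = 2*28 + 3 = 59.
q_3 = 59 > 44, so the last convergent with denominator <= 44 is p_2/q_2 = 37/28.
The closest fraction with denominator <= 44 is either p_2/q_2 or the intermediate fraction (k*p_2 + p_1)/(k*q_2 + q_1) with the largest k >= 1 whose denominator stays <= 44; these approach x as k grows, and every other convergent or intermediate fraction in range is farther away.
Largest k: floor((44 - q_1)/q_2) = floor((44 - 3)/28) = 1.
That gives (1*37 + 4)/(1*28 + 3) = 41/31.
Compare the errors: |x - 37/28| = |78*28 - 37*59|/(59*28) = 1/1652, and |x - 41/31| = |78*31 - 41*59|/(59*31) = 1/1829.
Cross-multiplying, 1*1652 = 1652 < 1829 = 1*1829, so 1/1829 is smaller: the intermediate fraction 41/31 is closer to x than 37/28.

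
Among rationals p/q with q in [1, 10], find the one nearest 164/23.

57/8

Expand x = 164/23 as a continued fraction with the Euclidean algorithm:
  164 = 7*23 + 3, so a_0 = 7.
  23 = 7*3 + 2, so a_1 = 7.
  3 = 1*2 + 1, so a_2 = 1.
  2 = 2*1 + 0, so a_3 = 2.
so x = [7; 7, 1, 2].
Convergents (p_i = a_i*p_{i-1} + p_{i-2}, q_i = a_i*q_{i-1} + q_{i-2} with p_{-2}=0, p_{-1}=1, q_{-2}=1, q_{-1}=0), until the denominator exceeds 10:
  i=0: a_0=7, p_0 = 7*1 + 0 = 7, q_0 = 7*0 + 1 = 1.
  i=1: a_1=7, p_1 = 7*7 + 1 = 50, q_1 = 7*1 + 0 = 7.
  i=2: a_2=1, p_2 = 1*50 + 7 = 57, q_2 = 1*7 + 1 = 8.
  i=3: a_3=2, p_3 = 2*57 + 50 = 164, q_3 = 2*8 + 7 = 23.
q_3 = 23 > 10, so the last convergent with denominator <= 10 is p_2/q_2 = 57/8.
The closest fraction with denominator <= 10 is either p_2/q_2 or the intermediate fraction (k*p_2 + p_1)/(k*q_2 + q_1) with the largest k >= 1 whose denominator stays <= 10; these approach x as k grows, and every other convergent or intermediate fraction in range is farther away.
Largest k: floor((10 - q_1)/q_2) = floor((10 - 7)/8) = 0.
Since k = 0, no intermediate fraction beyond p_2/q_2 has denominator <= 10, so the convergent 57/8 is the closest (its error is |164*8 - 57*23|/(23*8) = 1/184).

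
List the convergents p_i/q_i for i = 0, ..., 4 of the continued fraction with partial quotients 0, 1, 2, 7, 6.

0/1, 1/1, 2/3, 15/22, 92/135

Using the convergent recurrence p_i = a_i*p_{i-1} + p_{i-2}, q_i = a_i*q_{i-1} + q_{i-2} with p_{-2}=0, p_{-1}=1, q_{-2}=1, q_{-1}=0:
  i=0: a_0=0, p_0 = 0*1 + 0 = 0, q_0 = 0*0 + 1 = 1.
  i=1: a_1=1, p_1 = 1*0 + 1 = 1, q_1 = 1*1 + 0 = 1.
  i=2: a_2=2, p_2 = 2*1 + 0 = 2, q_2 = 2*1 + 1 = 3.
  i=3: a_3=7, p_3 = 7*2 + 1 = 15, q_3 = 7*3 + 1 = 22.
  i=4: a_4=6, p_4 = 6*15 + 2 = 92, q_4 = 6*22 + 3 = 135.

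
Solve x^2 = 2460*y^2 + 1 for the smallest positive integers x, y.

First expand sqrt(2460) as a continued fraction. With x_i = (sqrt(2460) + m_i)/d_i and (m_0, d_0) = (0, 1): a_0 = floor(sqrt(2460)) = 49, since 49^2 = 2401 <= 2460 < 2500 = 50^2.
Iterate m_{i+1} = d_i*a_i - m_i, d_{i+1} = (2460 - m_{i+1}^2)/d_i, a_{i+1} = floor((a_0 + m_{i+1})/d_{i+1}):
  m_1 = 1*49 - 0 = 49, d_1 = (2460 - 49^2)/1 = 59/1 = 59, a_1 = floor((49 + 49)/59) = 1.
  m_2 = 59*1 - 49 = 10, d_2 = (2460 - 10^2)/59 = 2360/59 = 40, a_2 = floor((49 + 10)/40) = 1.
  m_3 = 40*1 - 10 = 30, d_3 = (2460 - 30^2)/40 = 1560/40 = 39, a_3 = floor((49 + 30)/39) = 2.
  m_4 = 39*2 - 30 = 48, d_4 = (2460 - 48^2)/39 = 156/39 = 4, a_4 = floor((49 + 48)/4) = 24.
  m_5 = 4*24 - 48 = 48, d_5 = (2460 - 48^2)/4 = 156/4 = 39, a_5 = floor((49 + 48)/39) = 2.
  m_6 = 39*2 - 48 = 30, d_6 = (2460 - 30^2)/39 = 1560/39 = 40, a_6 = floor((49 + 30)/40) = 1.
  m_7 = 40*1 - 30 = 10, d_7 = (2460 - 10^2)/40 = 2360/40 = 59, a_7 = floor((49 + 10)/59) = 1.
  m_8 = 59*1 - 10 = 49, d_8 = (2460 - 49^2)/59 = 59/59 = 1, a_8 = floor((49 + 49)/1) = 98.
  m_9 = 1*98 - 49 = 49, d_9 = (2460 - 49^2)/1 = 59/1 = 59: (m_9, d_9) = (m_1, d_1) = (49, 59), so from here the quotients repeat a_1, ..., a_8; the period length is 8.
So sqrt(2460) = [49; (1, 1, 2, 24, 2, 1, 1, 98)] with period length k = 8.
k is even, so the fundamental solution of x^2 - 2460y^2 = 1 is (p_{k-1}, q_{k-1}) = (p_7, q_7); compute convergents through index 7.
Convergents (p_i = a_i*p_{i-1} + p_{i-2}, q_i = a_i*q_{i-1} + q_{i-2} with p_{-2}=0, p_{-1}=1, q_{-2}=1, q_{-1}=0):
  i=0: a_0=49, p_0 = 49*1 + 0 = 49, q_0 = 49*0 + 1 = 1.
  i=1: a_1=1, p_1 = 1*49 + 1 = 50, q_1 = 1*1 + 0 = 1.
  i=2: a_2=1, p_2 = 1*50 + 49 = 99, q_2 = 1*1 + 1 = 2.
  i=3: a_3=2, p_3 = 2*99 + 50 = 248, q_3 = 2*2 + 1 = 5.
  i=4: a_4=24, p_4 = 24*248 + 99 = 6051, q_4 = 24*5 + 2 = 122.
  i=5: a_5=2, p_5 = 2*6051 + 248 = 12350, q_5 = 2*122 + 5 = 249.
  i=6: a_6=1, p_6 = 1*12350 + 6051 = 18401, q_6 = 1*249 + 122 = 371.
  i=7: a_7=1, p_7 = 1*18401 + 12350 = 30751, q_7 = 1*371 + 249 = 620.
Check: 30751^2 - 2460*620^2 = 945624001 - 945624000 = 1, so (x, y) = (30751, 620) solves the equation, and by the theorem it is the least positive solution.

(x, y) = (30751, 620)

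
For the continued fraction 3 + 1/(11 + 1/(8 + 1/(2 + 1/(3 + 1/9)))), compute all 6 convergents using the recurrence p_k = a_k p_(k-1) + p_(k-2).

3/1, 34/11, 275/89, 584/189, 2027/656, 18827/6093

Using the convergent recurrence p_i = a_i*p_{i-1} + p_{i-2}, q_i = a_i*q_{i-1} + q_{i-2} with p_{-2}=0, p_{-1}=1, q_{-2}=1, q_{-1}=0:
  i=0: a_0=3, p_0 = 3*1 + 0 = 3, q_0 = 3*0 + 1 = 1.
  i=1: a_1=11, p_1 = 11*3 + 1 = 34, q_1 = 11*1 + 0 = 11.
  i=2: a_2=8, p_2 = 8*34 + 3 = 275, q_2 = 8*11 + 1 = 89.
  i=3: a_3=2, p_3 = 2*275 + 34 = 584, q_3 = 2*89 + 11 = 189.
  i=4: a_4=3, p_4 = 3*584 + 275 = 2027, q_4 = 3*189 + 89 = 656.
  i=5: a_5=9, p_5 = 9*2027 + 584 = 18827, q_5 = 9*656 + 189 = 6093.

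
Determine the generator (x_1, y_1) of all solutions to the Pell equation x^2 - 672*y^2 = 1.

First expand sqrt(672) as a continued fraction. With x_i = (sqrt(672) + m_i)/d_i and (m_0, d_0) = (0, 1): a_0 = floor(sqrt(672)) = 25, since 25^2 = 625 <= 672 < 676 = 26^2.
Iterate m_{i+1} = d_i*a_i - m_i, d_{i+1} = (672 - m_{i+1}^2)/d_i, a_{i+1} = floor((a_0 + m_{i+1})/d_{i+1}):
  m_1 = 1*25 - 0 = 25, d_1 = (672 - 25^2)/1 = 47/1 = 47, a_1 = floor((25 + 25)/47) = 1.
  m_2 = 47*1 - 25 = 22, d_2 = (672 - 22^2)/47 = 188/47 = 4, a_2 = floor((25 + 22)/4) = 11.
  m_3 = 4*11 - 22 = 22, d_3 = (672 - 22^2)/4 = 188/4 = 47, a_3 = floor((25 + 22)/47) = 1.
  m_4 = 47*1 - 22 = 25, d_4 = (672 - 25^2)/47 = 47/47 = 1, a_4 = floor((25 + 25)/1) = 50.
  m_5 = 1*50 - 25 = 25, d_5 = (672 - 25^2)/1 = 47/1 = 47: (m_5, d_5) = (m_1, d_1) = (25, 47), so from here the quotients repeat a_1, ..., a_4; the period length is 4.
So sqrt(672) = [25; (1, 11, 1, 50)] with period length k = 4.
k is even, so the fundamental solution of x^2 - 672y^2 = 1 is (p_{k-1}, q_{k-1}) = (p_3, q_3); compute convergents through index 3.
Convergents (p_i = a_i*p_{i-1} + p_{i-2}, q_i = a_i*q_{i-1} + q_{i-2} with p_{-2}=0, p_{-1}=1, q_{-2}=1, q_{-1}=0):
  i=0: a_0=25, p_0 = 25*1 + 0 = 25, q_0 = 25*0 + 1 = 1.
  i=1: a_1=1, p_1 = 1*25 + 1 = 26, q_1 = 1*1 + 0 = 1.
  i=2: a_2=11, p_2 = 11*26 + 25 = 311, q_2 = 11*1 + 1 = 12.
  i=3: a_3=1, p_3 = 1*311 + 26 = 337, q_3 = 1*12 + 1 = 13.
Check: 337^2 - 672*13^2 = 113569 - 113568 = 1, so (x, y) = (337, 13) solves the equation, and by the theorem it is the least positive solution.

(x, y) = (337, 13)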